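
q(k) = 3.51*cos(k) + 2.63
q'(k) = -3.51*sin(k)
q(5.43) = 4.94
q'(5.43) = 2.64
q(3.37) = -0.79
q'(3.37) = 0.79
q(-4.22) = 0.97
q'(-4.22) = -3.09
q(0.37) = 5.90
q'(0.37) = -1.27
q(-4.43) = 1.65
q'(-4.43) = -3.37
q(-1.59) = 2.56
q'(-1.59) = 3.51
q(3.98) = 0.28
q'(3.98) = 2.61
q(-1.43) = 3.12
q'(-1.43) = 3.48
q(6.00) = 6.00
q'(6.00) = 0.98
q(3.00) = -0.84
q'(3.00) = -0.50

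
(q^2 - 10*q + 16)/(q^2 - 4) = (q - 8)/(q + 2)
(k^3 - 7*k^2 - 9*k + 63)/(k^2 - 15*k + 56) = (k^2 - 9)/(k - 8)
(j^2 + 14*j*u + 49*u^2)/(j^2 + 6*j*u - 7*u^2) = (-j - 7*u)/(-j + u)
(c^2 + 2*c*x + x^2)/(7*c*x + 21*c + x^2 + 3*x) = (c^2 + 2*c*x + x^2)/(7*c*x + 21*c + x^2 + 3*x)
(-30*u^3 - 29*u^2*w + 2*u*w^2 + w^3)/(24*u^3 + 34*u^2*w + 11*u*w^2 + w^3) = (-5*u + w)/(4*u + w)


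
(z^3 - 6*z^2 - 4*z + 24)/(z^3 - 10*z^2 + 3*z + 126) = (z^2 - 4)/(z^2 - 4*z - 21)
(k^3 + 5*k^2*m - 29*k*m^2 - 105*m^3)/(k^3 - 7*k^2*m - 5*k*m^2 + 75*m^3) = (k + 7*m)/(k - 5*m)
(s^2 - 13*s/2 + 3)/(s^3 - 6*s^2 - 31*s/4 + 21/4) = 2*(s - 6)/(2*s^2 - 11*s - 21)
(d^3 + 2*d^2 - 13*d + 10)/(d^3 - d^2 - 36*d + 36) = (d^2 + 3*d - 10)/(d^2 - 36)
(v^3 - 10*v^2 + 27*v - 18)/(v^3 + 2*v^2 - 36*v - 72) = (v^2 - 4*v + 3)/(v^2 + 8*v + 12)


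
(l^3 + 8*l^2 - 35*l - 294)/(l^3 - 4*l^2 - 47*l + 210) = (l + 7)/(l - 5)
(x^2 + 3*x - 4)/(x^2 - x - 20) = (x - 1)/(x - 5)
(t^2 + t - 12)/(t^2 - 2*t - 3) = (t + 4)/(t + 1)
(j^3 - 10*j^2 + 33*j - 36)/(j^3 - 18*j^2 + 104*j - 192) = (j^2 - 6*j + 9)/(j^2 - 14*j + 48)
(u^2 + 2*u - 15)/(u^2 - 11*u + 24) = (u + 5)/(u - 8)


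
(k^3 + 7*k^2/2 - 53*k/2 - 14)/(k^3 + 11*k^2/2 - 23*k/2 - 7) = (k - 4)/(k - 2)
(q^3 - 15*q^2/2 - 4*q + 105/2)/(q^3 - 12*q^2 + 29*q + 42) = (2*q^2 - q - 15)/(2*(q^2 - 5*q - 6))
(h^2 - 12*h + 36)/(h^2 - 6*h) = (h - 6)/h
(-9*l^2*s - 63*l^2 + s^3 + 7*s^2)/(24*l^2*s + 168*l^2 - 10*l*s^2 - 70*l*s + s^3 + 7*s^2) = (-9*l^2 + s^2)/(24*l^2 - 10*l*s + s^2)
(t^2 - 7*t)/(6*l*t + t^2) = (t - 7)/(6*l + t)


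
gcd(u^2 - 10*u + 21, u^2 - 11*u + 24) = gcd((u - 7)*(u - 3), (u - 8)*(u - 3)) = u - 3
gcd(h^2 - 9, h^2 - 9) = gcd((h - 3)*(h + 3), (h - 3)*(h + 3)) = h^2 - 9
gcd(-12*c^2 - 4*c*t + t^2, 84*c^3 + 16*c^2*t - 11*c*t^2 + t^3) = -12*c^2 - 4*c*t + t^2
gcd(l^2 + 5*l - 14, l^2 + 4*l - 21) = l + 7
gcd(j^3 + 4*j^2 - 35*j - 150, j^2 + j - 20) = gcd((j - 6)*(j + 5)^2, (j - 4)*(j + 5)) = j + 5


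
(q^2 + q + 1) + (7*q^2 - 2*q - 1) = 8*q^2 - q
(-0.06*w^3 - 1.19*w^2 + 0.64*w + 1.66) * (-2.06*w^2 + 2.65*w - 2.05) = 0.1236*w^5 + 2.2924*w^4 - 4.3489*w^3 + 0.7159*w^2 + 3.087*w - 3.403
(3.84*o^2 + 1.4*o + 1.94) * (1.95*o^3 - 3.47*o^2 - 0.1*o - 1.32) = 7.488*o^5 - 10.5948*o^4 - 1.459*o^3 - 11.9406*o^2 - 2.042*o - 2.5608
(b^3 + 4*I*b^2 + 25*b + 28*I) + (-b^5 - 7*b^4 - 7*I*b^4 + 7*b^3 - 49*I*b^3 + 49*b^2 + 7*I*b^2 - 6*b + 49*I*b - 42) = -b^5 - 7*b^4 - 7*I*b^4 + 8*b^3 - 49*I*b^3 + 49*b^2 + 11*I*b^2 + 19*b + 49*I*b - 42 + 28*I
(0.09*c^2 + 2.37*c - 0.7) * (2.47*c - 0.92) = 0.2223*c^3 + 5.7711*c^2 - 3.9094*c + 0.644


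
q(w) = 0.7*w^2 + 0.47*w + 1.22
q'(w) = 1.4*w + 0.47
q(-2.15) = 3.45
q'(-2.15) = -2.54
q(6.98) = 38.60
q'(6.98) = 10.24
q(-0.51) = 1.16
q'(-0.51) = -0.24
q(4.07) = 14.73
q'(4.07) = 6.17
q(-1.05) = 1.50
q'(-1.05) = -1.00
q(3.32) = 10.50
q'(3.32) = 5.12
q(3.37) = 10.75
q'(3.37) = 5.19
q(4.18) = 15.42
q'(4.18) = 6.32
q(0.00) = 1.22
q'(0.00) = 0.47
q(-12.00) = 96.38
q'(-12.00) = -16.33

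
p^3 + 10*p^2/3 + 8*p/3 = p*(p + 4/3)*(p + 2)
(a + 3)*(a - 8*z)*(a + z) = a^3 - 7*a^2*z + 3*a^2 - 8*a*z^2 - 21*a*z - 24*z^2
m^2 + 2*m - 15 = (m - 3)*(m + 5)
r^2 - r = r*(r - 1)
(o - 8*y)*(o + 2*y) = o^2 - 6*o*y - 16*y^2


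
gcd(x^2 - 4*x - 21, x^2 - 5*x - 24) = x + 3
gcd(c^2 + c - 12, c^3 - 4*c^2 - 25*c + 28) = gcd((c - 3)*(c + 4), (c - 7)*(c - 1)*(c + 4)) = c + 4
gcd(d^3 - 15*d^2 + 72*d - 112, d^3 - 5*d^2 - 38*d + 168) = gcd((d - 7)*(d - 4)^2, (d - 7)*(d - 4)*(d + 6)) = d^2 - 11*d + 28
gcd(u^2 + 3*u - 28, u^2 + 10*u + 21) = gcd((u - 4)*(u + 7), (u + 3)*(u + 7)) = u + 7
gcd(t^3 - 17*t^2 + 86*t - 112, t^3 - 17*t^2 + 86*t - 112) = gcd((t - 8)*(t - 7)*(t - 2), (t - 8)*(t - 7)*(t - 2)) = t^3 - 17*t^2 + 86*t - 112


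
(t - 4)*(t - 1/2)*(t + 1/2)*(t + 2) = t^4 - 2*t^3 - 33*t^2/4 + t/2 + 2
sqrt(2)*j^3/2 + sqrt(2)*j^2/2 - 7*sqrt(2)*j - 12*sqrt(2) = (j - 4)*(j + 3)*(sqrt(2)*j/2 + sqrt(2))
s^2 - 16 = (s - 4)*(s + 4)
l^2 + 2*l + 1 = (l + 1)^2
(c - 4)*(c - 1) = c^2 - 5*c + 4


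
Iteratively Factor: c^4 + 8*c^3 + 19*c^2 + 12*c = (c + 1)*(c^3 + 7*c^2 + 12*c) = (c + 1)*(c + 4)*(c^2 + 3*c) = c*(c + 1)*(c + 4)*(c + 3)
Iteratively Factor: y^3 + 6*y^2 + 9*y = (y + 3)*(y^2 + 3*y) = (y + 3)^2*(y)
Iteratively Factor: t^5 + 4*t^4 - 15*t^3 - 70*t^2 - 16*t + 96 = (t - 1)*(t^4 + 5*t^3 - 10*t^2 - 80*t - 96) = (t - 1)*(t + 2)*(t^3 + 3*t^2 - 16*t - 48) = (t - 1)*(t + 2)*(t + 4)*(t^2 - t - 12) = (t - 4)*(t - 1)*(t + 2)*(t + 4)*(t + 3)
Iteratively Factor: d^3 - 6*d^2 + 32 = (d + 2)*(d^2 - 8*d + 16) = (d - 4)*(d + 2)*(d - 4)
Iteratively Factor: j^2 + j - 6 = (j - 2)*(j + 3)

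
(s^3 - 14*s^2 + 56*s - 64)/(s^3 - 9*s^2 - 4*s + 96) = (s - 2)/(s + 3)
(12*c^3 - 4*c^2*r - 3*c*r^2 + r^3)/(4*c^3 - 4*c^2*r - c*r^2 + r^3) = (-3*c + r)/(-c + r)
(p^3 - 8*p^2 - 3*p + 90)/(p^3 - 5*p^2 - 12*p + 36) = (p - 5)/(p - 2)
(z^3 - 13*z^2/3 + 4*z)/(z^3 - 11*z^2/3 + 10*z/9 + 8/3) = 3*z/(3*z + 2)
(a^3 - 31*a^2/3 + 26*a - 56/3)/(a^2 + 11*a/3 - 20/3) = (a^2 - 9*a + 14)/(a + 5)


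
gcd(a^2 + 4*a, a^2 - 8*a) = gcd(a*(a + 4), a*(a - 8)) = a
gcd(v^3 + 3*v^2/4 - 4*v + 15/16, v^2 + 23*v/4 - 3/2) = v - 1/4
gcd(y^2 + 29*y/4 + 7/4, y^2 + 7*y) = y + 7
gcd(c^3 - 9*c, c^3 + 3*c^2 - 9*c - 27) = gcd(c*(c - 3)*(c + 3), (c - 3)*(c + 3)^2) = c^2 - 9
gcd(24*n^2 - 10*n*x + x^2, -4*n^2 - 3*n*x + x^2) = -4*n + x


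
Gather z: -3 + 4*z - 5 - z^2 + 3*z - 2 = -z^2 + 7*z - 10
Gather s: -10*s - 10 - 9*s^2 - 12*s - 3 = -9*s^2 - 22*s - 13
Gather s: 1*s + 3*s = 4*s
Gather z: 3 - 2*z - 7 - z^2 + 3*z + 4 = -z^2 + z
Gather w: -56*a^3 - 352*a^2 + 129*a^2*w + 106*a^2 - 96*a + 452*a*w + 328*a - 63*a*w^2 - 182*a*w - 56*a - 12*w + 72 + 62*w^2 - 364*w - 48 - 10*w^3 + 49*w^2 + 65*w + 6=-56*a^3 - 246*a^2 + 176*a - 10*w^3 + w^2*(111 - 63*a) + w*(129*a^2 + 270*a - 311) + 30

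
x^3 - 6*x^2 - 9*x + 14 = (x - 7)*(x - 1)*(x + 2)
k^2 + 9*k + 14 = (k + 2)*(k + 7)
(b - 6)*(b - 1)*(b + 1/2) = b^3 - 13*b^2/2 + 5*b/2 + 3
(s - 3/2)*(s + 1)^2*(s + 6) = s^4 + 13*s^3/2 + s^2 - 27*s/2 - 9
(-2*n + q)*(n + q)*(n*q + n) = -2*n^3*q - 2*n^3 - n^2*q^2 - n^2*q + n*q^3 + n*q^2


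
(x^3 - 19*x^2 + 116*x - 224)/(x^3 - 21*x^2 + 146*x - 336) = (x - 4)/(x - 6)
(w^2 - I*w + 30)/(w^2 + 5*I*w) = (w - 6*I)/w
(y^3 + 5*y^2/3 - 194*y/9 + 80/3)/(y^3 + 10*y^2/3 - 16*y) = (y - 5/3)/y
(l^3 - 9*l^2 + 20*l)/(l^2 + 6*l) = (l^2 - 9*l + 20)/(l + 6)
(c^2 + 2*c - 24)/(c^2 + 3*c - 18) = (c - 4)/(c - 3)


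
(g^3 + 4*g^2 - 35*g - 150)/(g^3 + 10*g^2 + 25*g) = (g - 6)/g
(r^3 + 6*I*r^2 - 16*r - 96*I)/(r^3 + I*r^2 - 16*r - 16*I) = (r + 6*I)/(r + I)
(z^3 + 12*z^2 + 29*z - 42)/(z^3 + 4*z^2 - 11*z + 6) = (z + 7)/(z - 1)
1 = 1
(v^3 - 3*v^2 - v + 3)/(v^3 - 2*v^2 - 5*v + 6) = (v + 1)/(v + 2)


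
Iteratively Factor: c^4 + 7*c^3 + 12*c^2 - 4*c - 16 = (c - 1)*(c^3 + 8*c^2 + 20*c + 16) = (c - 1)*(c + 2)*(c^2 + 6*c + 8) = (c - 1)*(c + 2)^2*(c + 4)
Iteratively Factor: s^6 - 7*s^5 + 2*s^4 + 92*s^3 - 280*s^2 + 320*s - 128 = (s - 2)*(s^5 - 5*s^4 - 8*s^3 + 76*s^2 - 128*s + 64) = (s - 2)*(s - 1)*(s^4 - 4*s^3 - 12*s^2 + 64*s - 64) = (s - 2)*(s - 1)*(s + 4)*(s^3 - 8*s^2 + 20*s - 16) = (s - 2)^2*(s - 1)*(s + 4)*(s^2 - 6*s + 8) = (s - 2)^3*(s - 1)*(s + 4)*(s - 4)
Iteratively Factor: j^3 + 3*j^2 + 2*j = (j + 2)*(j^2 + j) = j*(j + 2)*(j + 1)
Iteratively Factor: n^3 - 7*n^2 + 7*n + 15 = (n - 5)*(n^2 - 2*n - 3) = (n - 5)*(n + 1)*(n - 3)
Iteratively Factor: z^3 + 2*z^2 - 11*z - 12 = (z + 1)*(z^2 + z - 12) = (z + 1)*(z + 4)*(z - 3)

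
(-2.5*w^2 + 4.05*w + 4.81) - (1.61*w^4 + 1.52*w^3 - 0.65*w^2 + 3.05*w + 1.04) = -1.61*w^4 - 1.52*w^3 - 1.85*w^2 + 1.0*w + 3.77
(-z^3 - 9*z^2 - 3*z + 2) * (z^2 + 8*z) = -z^5 - 17*z^4 - 75*z^3 - 22*z^2 + 16*z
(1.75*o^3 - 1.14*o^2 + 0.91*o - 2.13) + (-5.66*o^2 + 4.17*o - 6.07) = 1.75*o^3 - 6.8*o^2 + 5.08*o - 8.2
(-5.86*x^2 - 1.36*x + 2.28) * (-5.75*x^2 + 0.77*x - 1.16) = 33.695*x^4 + 3.3078*x^3 - 7.3596*x^2 + 3.3332*x - 2.6448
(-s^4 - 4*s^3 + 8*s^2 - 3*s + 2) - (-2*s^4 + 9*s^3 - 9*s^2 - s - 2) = s^4 - 13*s^3 + 17*s^2 - 2*s + 4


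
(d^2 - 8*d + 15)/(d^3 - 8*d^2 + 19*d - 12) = (d - 5)/(d^2 - 5*d + 4)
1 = 1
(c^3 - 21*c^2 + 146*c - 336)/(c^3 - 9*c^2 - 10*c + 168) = (c - 8)/(c + 4)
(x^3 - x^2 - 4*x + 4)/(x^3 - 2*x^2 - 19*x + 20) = (x^2 - 4)/(x^2 - x - 20)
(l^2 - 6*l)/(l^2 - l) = (l - 6)/(l - 1)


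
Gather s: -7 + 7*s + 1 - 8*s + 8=2 - s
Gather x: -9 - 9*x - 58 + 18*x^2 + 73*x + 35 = 18*x^2 + 64*x - 32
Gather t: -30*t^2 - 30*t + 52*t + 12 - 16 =-30*t^2 + 22*t - 4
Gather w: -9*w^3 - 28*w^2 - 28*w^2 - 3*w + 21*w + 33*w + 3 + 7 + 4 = -9*w^3 - 56*w^2 + 51*w + 14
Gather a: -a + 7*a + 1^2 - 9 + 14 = 6*a + 6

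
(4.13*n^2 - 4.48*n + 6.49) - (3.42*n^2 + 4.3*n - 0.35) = 0.71*n^2 - 8.78*n + 6.84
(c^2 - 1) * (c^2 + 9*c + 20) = c^4 + 9*c^3 + 19*c^2 - 9*c - 20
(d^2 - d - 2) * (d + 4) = d^3 + 3*d^2 - 6*d - 8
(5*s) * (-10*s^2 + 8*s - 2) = -50*s^3 + 40*s^2 - 10*s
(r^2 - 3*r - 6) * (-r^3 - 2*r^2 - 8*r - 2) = -r^5 + r^4 + 4*r^3 + 34*r^2 + 54*r + 12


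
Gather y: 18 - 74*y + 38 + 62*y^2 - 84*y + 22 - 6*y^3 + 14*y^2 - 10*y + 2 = -6*y^3 + 76*y^2 - 168*y + 80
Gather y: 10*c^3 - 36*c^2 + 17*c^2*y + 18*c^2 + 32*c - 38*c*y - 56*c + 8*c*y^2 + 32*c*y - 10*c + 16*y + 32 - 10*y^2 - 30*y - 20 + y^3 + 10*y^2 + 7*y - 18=10*c^3 - 18*c^2 + 8*c*y^2 - 34*c + y^3 + y*(17*c^2 - 6*c - 7) - 6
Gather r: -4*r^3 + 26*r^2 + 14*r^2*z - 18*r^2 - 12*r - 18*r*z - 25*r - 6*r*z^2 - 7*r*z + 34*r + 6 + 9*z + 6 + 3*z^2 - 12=-4*r^3 + r^2*(14*z + 8) + r*(-6*z^2 - 25*z - 3) + 3*z^2 + 9*z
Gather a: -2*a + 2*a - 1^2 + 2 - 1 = 0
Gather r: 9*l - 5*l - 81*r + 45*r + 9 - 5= 4*l - 36*r + 4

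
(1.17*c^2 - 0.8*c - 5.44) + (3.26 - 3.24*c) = 1.17*c^2 - 4.04*c - 2.18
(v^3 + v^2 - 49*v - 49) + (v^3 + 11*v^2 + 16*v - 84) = 2*v^3 + 12*v^2 - 33*v - 133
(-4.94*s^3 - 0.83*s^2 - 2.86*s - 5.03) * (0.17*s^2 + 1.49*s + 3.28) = -0.8398*s^5 - 7.5017*s^4 - 17.9261*s^3 - 7.8389*s^2 - 16.8755*s - 16.4984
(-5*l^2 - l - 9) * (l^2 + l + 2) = -5*l^4 - 6*l^3 - 20*l^2 - 11*l - 18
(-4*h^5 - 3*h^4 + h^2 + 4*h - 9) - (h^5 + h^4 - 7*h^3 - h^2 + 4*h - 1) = -5*h^5 - 4*h^4 + 7*h^3 + 2*h^2 - 8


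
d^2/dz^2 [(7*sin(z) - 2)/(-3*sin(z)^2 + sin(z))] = (63*sin(z)^2 - 51*sin(z) - 108 + 106/sin(z) - 36/sin(z)^2 + 4/sin(z)^3)/(3*sin(z) - 1)^3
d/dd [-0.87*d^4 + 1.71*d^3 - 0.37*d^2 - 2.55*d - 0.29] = -3.48*d^3 + 5.13*d^2 - 0.74*d - 2.55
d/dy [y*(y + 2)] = 2*y + 2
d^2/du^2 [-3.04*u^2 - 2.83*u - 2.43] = -6.08000000000000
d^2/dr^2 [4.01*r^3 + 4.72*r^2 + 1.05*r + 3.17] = 24.06*r + 9.44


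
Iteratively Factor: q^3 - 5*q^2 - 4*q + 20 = (q + 2)*(q^2 - 7*q + 10) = (q - 2)*(q + 2)*(q - 5)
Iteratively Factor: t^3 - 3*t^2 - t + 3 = (t - 3)*(t^2 - 1) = (t - 3)*(t + 1)*(t - 1)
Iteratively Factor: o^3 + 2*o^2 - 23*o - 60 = (o + 3)*(o^2 - o - 20) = (o - 5)*(o + 3)*(o + 4)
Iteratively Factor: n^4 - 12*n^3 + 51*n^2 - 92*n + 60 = (n - 2)*(n^3 - 10*n^2 + 31*n - 30) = (n - 3)*(n - 2)*(n^2 - 7*n + 10) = (n - 3)*(n - 2)^2*(n - 5)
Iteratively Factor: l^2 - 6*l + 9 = (l - 3)*(l - 3)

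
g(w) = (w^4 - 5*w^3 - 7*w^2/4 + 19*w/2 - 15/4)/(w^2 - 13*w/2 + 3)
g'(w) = (13/2 - 2*w)*(w^4 - 5*w^3 - 7*w^2/4 + 19*w/2 - 15/4)/(w^2 - 13*w/2 + 3)^2 + (4*w^3 - 15*w^2 - 7*w/2 + 19/2)/(w^2 - 13*w/2 + 3)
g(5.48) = -28.86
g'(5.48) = -126.22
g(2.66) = 4.84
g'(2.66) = 3.46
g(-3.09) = 5.79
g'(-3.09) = -5.13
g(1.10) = 0.21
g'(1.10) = 2.14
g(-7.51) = 47.36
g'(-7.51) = -13.73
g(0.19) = -1.13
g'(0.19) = 0.77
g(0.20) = -1.13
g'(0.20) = 0.79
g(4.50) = 7.00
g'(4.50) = -6.17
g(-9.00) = 70.00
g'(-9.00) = -16.67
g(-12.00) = 128.92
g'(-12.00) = -22.62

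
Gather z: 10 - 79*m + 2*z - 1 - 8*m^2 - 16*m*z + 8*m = -8*m^2 - 71*m + z*(2 - 16*m) + 9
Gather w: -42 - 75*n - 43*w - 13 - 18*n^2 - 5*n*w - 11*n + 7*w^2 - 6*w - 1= -18*n^2 - 86*n + 7*w^2 + w*(-5*n - 49) - 56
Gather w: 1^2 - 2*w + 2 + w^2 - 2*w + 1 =w^2 - 4*w + 4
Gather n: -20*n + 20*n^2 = 20*n^2 - 20*n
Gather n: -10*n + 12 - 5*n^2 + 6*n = -5*n^2 - 4*n + 12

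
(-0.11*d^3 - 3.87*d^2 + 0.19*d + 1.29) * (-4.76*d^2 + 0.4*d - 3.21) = 0.5236*d^5 + 18.3772*d^4 - 2.0993*d^3 + 6.3583*d^2 - 0.0939*d - 4.1409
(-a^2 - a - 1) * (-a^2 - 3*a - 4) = a^4 + 4*a^3 + 8*a^2 + 7*a + 4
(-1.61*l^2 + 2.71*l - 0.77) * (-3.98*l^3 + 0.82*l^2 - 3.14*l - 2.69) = 6.4078*l^5 - 12.106*l^4 + 10.3422*l^3 - 4.8099*l^2 - 4.8721*l + 2.0713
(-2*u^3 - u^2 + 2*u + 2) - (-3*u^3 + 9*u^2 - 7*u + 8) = u^3 - 10*u^2 + 9*u - 6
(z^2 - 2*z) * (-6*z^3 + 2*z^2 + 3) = -6*z^5 + 14*z^4 - 4*z^3 + 3*z^2 - 6*z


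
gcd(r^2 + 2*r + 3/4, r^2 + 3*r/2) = r + 3/2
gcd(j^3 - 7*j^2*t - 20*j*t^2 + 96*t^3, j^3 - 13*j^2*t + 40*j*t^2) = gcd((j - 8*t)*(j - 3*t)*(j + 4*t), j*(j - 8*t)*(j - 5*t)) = -j + 8*t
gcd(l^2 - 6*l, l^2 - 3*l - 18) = l - 6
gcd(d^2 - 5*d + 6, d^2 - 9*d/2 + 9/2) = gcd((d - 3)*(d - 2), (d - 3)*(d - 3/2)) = d - 3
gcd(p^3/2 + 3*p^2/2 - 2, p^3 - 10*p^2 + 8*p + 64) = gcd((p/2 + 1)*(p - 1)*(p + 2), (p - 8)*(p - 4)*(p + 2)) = p + 2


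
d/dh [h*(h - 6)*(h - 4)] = 3*h^2 - 20*h + 24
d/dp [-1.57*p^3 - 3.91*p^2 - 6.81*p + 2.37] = -4.71*p^2 - 7.82*p - 6.81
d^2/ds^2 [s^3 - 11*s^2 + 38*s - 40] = 6*s - 22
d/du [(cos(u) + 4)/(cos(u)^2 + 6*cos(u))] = (sin(u) + 24*sin(u)/cos(u)^2 + 8*tan(u))/(cos(u) + 6)^2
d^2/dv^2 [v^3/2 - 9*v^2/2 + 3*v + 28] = 3*v - 9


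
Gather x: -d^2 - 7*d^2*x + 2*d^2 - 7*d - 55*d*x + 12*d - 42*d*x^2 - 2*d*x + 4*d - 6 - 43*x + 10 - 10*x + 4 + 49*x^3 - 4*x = d^2 - 42*d*x^2 + 9*d + 49*x^3 + x*(-7*d^2 - 57*d - 57) + 8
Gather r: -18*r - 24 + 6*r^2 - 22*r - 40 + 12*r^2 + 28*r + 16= 18*r^2 - 12*r - 48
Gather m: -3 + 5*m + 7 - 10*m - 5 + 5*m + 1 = 0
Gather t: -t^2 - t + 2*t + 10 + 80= -t^2 + t + 90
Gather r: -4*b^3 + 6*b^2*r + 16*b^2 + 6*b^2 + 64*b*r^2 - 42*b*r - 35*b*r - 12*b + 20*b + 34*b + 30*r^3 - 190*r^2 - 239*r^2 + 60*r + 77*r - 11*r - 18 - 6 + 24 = -4*b^3 + 22*b^2 + 42*b + 30*r^3 + r^2*(64*b - 429) + r*(6*b^2 - 77*b + 126)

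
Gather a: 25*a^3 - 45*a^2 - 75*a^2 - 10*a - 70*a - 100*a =25*a^3 - 120*a^2 - 180*a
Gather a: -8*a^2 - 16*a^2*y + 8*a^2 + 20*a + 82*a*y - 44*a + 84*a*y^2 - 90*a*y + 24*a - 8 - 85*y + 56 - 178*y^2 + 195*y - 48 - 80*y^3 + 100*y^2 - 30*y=-16*a^2*y + a*(84*y^2 - 8*y) - 80*y^3 - 78*y^2 + 80*y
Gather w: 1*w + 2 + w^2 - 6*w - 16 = w^2 - 5*w - 14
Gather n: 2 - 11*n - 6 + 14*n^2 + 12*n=14*n^2 + n - 4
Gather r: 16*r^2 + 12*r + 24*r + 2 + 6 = 16*r^2 + 36*r + 8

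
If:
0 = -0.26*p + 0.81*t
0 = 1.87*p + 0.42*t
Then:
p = 0.00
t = 0.00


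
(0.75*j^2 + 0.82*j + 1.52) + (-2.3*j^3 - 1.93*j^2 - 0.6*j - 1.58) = -2.3*j^3 - 1.18*j^2 + 0.22*j - 0.0600000000000001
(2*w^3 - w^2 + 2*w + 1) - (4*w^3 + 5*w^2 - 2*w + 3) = -2*w^3 - 6*w^2 + 4*w - 2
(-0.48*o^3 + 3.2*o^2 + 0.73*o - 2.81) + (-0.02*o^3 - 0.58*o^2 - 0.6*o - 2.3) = -0.5*o^3 + 2.62*o^2 + 0.13*o - 5.11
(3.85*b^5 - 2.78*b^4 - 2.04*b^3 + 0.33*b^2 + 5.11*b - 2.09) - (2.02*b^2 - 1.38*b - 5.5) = 3.85*b^5 - 2.78*b^4 - 2.04*b^3 - 1.69*b^2 + 6.49*b + 3.41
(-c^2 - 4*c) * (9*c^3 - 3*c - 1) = -9*c^5 - 36*c^4 + 3*c^3 + 13*c^2 + 4*c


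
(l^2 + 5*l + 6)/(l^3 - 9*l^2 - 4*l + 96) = (l + 2)/(l^2 - 12*l + 32)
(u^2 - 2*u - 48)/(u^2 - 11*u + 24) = (u + 6)/(u - 3)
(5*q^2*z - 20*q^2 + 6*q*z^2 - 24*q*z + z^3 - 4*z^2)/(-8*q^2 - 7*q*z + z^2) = (5*q*z - 20*q + z^2 - 4*z)/(-8*q + z)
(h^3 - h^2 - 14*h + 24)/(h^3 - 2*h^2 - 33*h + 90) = (h^2 + 2*h - 8)/(h^2 + h - 30)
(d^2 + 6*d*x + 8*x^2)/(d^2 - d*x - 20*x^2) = (-d - 2*x)/(-d + 5*x)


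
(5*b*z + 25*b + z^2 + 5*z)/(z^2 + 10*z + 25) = (5*b + z)/(z + 5)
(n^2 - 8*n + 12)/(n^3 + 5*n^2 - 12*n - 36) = (n^2 - 8*n + 12)/(n^3 + 5*n^2 - 12*n - 36)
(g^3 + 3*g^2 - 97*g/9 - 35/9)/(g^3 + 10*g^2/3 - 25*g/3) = (9*g^2 - 18*g - 7)/(3*g*(3*g - 5))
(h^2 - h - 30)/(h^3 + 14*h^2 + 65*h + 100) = (h - 6)/(h^2 + 9*h + 20)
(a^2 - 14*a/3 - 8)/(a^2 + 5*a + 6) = (a^2 - 14*a/3 - 8)/(a^2 + 5*a + 6)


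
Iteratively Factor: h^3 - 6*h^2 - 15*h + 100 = (h - 5)*(h^2 - h - 20) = (h - 5)*(h + 4)*(h - 5)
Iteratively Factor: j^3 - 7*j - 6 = (j - 3)*(j^2 + 3*j + 2) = (j - 3)*(j + 2)*(j + 1)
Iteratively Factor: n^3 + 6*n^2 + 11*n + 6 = (n + 3)*(n^2 + 3*n + 2) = (n + 2)*(n + 3)*(n + 1)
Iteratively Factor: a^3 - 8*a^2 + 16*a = (a - 4)*(a^2 - 4*a) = a*(a - 4)*(a - 4)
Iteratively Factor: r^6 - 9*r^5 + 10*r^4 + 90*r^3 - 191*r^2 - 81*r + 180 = (r + 1)*(r^5 - 10*r^4 + 20*r^3 + 70*r^2 - 261*r + 180) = (r + 1)*(r + 3)*(r^4 - 13*r^3 + 59*r^2 - 107*r + 60) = (r - 5)*(r + 1)*(r + 3)*(r^3 - 8*r^2 + 19*r - 12) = (r - 5)*(r - 3)*(r + 1)*(r + 3)*(r^2 - 5*r + 4) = (r - 5)*(r - 4)*(r - 3)*(r + 1)*(r + 3)*(r - 1)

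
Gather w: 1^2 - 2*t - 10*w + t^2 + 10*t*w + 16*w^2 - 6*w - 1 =t^2 - 2*t + 16*w^2 + w*(10*t - 16)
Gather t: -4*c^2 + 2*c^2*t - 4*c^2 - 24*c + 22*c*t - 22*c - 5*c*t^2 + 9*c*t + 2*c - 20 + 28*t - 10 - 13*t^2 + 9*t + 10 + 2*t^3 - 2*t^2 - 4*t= -8*c^2 - 44*c + 2*t^3 + t^2*(-5*c - 15) + t*(2*c^2 + 31*c + 33) - 20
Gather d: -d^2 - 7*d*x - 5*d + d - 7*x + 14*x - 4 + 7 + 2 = -d^2 + d*(-7*x - 4) + 7*x + 5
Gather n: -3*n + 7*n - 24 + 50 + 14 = 4*n + 40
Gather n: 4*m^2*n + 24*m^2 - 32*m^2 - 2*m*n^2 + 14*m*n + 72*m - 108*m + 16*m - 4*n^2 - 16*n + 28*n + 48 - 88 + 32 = -8*m^2 - 20*m + n^2*(-2*m - 4) + n*(4*m^2 + 14*m + 12) - 8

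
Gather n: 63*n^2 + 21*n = 63*n^2 + 21*n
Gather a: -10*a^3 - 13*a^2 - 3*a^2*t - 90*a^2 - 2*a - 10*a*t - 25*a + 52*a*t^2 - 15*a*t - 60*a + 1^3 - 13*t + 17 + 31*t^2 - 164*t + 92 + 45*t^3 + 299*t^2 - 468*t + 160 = -10*a^3 + a^2*(-3*t - 103) + a*(52*t^2 - 25*t - 87) + 45*t^3 + 330*t^2 - 645*t + 270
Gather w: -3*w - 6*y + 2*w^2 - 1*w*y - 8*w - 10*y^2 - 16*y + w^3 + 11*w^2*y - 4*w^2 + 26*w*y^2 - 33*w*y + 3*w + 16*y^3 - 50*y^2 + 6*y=w^3 + w^2*(11*y - 2) + w*(26*y^2 - 34*y - 8) + 16*y^3 - 60*y^2 - 16*y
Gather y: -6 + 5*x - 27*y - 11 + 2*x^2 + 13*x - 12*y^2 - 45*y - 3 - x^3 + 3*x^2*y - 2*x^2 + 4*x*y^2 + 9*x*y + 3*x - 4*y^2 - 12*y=-x^3 + 21*x + y^2*(4*x - 16) + y*(3*x^2 + 9*x - 84) - 20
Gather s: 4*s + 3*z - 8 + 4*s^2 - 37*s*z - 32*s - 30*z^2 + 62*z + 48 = 4*s^2 + s*(-37*z - 28) - 30*z^2 + 65*z + 40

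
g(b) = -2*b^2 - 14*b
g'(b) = -4*b - 14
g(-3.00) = 24.00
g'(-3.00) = -2.00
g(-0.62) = 7.91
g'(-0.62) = -11.52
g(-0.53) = 6.86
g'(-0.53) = -11.88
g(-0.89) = 10.88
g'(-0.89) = -10.44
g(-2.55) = 22.70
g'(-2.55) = -3.80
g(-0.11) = 1.52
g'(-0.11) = -13.56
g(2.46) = -46.54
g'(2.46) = -23.84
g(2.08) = -37.77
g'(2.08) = -22.32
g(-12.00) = -120.00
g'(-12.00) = 34.00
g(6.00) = -156.00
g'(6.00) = -38.00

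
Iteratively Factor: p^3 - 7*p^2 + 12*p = (p)*(p^2 - 7*p + 12) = p*(p - 3)*(p - 4)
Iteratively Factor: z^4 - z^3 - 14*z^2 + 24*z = (z - 2)*(z^3 + z^2 - 12*z) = (z - 2)*(z + 4)*(z^2 - 3*z) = z*(z - 2)*(z + 4)*(z - 3)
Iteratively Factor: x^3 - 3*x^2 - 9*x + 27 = (x - 3)*(x^2 - 9) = (x - 3)^2*(x + 3)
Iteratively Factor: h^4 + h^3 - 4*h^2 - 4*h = (h - 2)*(h^3 + 3*h^2 + 2*h) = (h - 2)*(h + 2)*(h^2 + h) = (h - 2)*(h + 1)*(h + 2)*(h)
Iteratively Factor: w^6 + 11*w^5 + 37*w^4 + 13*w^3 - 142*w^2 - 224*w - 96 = (w + 1)*(w^5 + 10*w^4 + 27*w^3 - 14*w^2 - 128*w - 96) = (w + 1)*(w + 3)*(w^4 + 7*w^3 + 6*w^2 - 32*w - 32) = (w - 2)*(w + 1)*(w + 3)*(w^3 + 9*w^2 + 24*w + 16) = (w - 2)*(w + 1)*(w + 3)*(w + 4)*(w^2 + 5*w + 4) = (w - 2)*(w + 1)*(w + 3)*(w + 4)^2*(w + 1)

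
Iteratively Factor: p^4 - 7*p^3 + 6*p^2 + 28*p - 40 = (p + 2)*(p^3 - 9*p^2 + 24*p - 20) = (p - 2)*(p + 2)*(p^2 - 7*p + 10) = (p - 5)*(p - 2)*(p + 2)*(p - 2)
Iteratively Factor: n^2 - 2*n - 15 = (n - 5)*(n + 3)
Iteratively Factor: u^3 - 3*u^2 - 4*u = (u)*(u^2 - 3*u - 4) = u*(u + 1)*(u - 4)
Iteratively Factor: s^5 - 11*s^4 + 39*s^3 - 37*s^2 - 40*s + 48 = (s - 1)*(s^4 - 10*s^3 + 29*s^2 - 8*s - 48) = (s - 3)*(s - 1)*(s^3 - 7*s^2 + 8*s + 16) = (s - 3)*(s - 1)*(s + 1)*(s^2 - 8*s + 16) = (s - 4)*(s - 3)*(s - 1)*(s + 1)*(s - 4)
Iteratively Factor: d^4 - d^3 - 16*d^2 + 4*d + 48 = (d + 2)*(d^3 - 3*d^2 - 10*d + 24) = (d - 2)*(d + 2)*(d^2 - d - 12) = (d - 4)*(d - 2)*(d + 2)*(d + 3)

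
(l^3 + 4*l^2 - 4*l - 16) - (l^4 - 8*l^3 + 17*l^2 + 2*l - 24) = -l^4 + 9*l^3 - 13*l^2 - 6*l + 8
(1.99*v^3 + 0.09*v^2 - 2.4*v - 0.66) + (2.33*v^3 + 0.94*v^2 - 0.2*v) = 4.32*v^3 + 1.03*v^2 - 2.6*v - 0.66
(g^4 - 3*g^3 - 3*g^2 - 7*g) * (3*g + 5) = 3*g^5 - 4*g^4 - 24*g^3 - 36*g^2 - 35*g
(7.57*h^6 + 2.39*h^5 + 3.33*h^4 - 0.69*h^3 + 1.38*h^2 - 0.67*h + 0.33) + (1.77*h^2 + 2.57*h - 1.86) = 7.57*h^6 + 2.39*h^5 + 3.33*h^4 - 0.69*h^3 + 3.15*h^2 + 1.9*h - 1.53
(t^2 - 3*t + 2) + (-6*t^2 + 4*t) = -5*t^2 + t + 2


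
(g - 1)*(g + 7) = g^2 + 6*g - 7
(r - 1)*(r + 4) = r^2 + 3*r - 4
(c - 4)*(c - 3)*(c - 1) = c^3 - 8*c^2 + 19*c - 12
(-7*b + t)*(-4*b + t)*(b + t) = 28*b^3 + 17*b^2*t - 10*b*t^2 + t^3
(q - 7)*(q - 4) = q^2 - 11*q + 28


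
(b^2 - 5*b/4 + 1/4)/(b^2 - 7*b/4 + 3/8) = 2*(b - 1)/(2*b - 3)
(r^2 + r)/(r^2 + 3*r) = (r + 1)/(r + 3)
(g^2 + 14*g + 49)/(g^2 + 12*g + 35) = (g + 7)/(g + 5)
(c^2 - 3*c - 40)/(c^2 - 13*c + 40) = (c + 5)/(c - 5)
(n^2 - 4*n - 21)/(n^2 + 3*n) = (n - 7)/n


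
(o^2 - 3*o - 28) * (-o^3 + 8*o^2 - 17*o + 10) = -o^5 + 11*o^4 - 13*o^3 - 163*o^2 + 446*o - 280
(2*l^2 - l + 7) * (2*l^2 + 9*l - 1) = 4*l^4 + 16*l^3 + 3*l^2 + 64*l - 7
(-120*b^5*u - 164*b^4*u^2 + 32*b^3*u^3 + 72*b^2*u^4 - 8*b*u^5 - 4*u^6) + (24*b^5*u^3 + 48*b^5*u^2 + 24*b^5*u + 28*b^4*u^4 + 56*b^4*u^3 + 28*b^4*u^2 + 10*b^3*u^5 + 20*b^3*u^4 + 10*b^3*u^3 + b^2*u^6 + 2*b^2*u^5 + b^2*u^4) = 24*b^5*u^3 + 48*b^5*u^2 - 96*b^5*u + 28*b^4*u^4 + 56*b^4*u^3 - 136*b^4*u^2 + 10*b^3*u^5 + 20*b^3*u^4 + 42*b^3*u^3 + b^2*u^6 + 2*b^2*u^5 + 73*b^2*u^4 - 8*b*u^5 - 4*u^6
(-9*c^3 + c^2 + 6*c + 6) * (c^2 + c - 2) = -9*c^5 - 8*c^4 + 25*c^3 + 10*c^2 - 6*c - 12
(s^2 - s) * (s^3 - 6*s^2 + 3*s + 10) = s^5 - 7*s^4 + 9*s^3 + 7*s^2 - 10*s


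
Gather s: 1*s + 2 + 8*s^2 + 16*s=8*s^2 + 17*s + 2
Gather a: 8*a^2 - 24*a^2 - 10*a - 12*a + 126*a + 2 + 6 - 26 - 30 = -16*a^2 + 104*a - 48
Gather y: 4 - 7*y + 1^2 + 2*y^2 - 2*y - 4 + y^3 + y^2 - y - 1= y^3 + 3*y^2 - 10*y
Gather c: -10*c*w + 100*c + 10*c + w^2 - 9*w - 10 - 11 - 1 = c*(110 - 10*w) + w^2 - 9*w - 22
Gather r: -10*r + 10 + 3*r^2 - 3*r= 3*r^2 - 13*r + 10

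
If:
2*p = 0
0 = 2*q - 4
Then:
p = 0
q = 2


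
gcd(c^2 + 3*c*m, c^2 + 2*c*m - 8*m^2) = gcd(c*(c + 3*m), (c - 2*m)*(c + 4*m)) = 1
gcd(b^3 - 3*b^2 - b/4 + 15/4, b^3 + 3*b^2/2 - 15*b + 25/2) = b - 5/2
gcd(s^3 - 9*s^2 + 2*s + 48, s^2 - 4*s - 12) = s + 2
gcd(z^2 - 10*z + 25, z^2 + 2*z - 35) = z - 5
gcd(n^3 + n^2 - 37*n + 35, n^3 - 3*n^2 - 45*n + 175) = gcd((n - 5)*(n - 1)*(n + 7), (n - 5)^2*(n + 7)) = n^2 + 2*n - 35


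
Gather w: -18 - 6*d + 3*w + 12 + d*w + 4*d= -2*d + w*(d + 3) - 6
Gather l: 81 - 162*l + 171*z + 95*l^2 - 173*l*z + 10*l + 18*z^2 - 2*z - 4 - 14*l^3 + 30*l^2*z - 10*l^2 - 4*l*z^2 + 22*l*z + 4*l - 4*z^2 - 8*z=-14*l^3 + l^2*(30*z + 85) + l*(-4*z^2 - 151*z - 148) + 14*z^2 + 161*z + 77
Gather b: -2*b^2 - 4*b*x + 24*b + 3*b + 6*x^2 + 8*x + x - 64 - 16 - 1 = -2*b^2 + b*(27 - 4*x) + 6*x^2 + 9*x - 81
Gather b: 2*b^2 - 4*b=2*b^2 - 4*b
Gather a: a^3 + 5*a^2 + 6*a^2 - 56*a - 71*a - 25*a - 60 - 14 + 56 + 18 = a^3 + 11*a^2 - 152*a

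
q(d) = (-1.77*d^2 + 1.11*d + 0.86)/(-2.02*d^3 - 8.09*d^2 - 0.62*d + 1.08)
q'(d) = (1.11 - 3.54*d)/(-2.02*d^3 - 8.09*d^2 - 0.62*d + 1.08) + (-1.77*d^2 + 1.11*d + 0.86)*(6.06*d^2 + 16.18*d + 0.62)/(-2.02*d^3 - 8.09*d^2 - 0.62*d + 1.08)^2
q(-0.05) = 0.73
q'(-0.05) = 1.06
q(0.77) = -0.13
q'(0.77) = 0.74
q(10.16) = 0.06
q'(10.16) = -0.00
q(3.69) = 0.09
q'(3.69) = -0.00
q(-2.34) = 0.72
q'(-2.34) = -0.41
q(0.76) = -0.14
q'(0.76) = 0.78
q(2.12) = 0.08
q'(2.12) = 0.02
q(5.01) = 0.08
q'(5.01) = -0.01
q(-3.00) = 1.20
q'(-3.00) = -1.28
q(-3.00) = 1.20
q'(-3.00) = -1.28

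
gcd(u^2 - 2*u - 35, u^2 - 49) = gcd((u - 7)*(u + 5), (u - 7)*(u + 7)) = u - 7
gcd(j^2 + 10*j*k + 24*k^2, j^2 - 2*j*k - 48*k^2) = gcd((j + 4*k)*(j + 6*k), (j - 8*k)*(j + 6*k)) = j + 6*k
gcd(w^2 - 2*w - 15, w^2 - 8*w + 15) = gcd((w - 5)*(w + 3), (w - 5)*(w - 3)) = w - 5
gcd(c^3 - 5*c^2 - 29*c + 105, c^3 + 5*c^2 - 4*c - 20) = c + 5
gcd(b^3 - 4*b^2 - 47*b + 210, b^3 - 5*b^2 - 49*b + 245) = b^2 + 2*b - 35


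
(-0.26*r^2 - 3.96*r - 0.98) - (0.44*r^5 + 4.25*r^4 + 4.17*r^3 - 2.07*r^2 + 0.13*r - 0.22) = -0.44*r^5 - 4.25*r^4 - 4.17*r^3 + 1.81*r^2 - 4.09*r - 0.76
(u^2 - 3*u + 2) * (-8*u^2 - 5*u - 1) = -8*u^4 + 19*u^3 - 2*u^2 - 7*u - 2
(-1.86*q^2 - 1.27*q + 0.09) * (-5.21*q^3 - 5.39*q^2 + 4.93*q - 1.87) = 9.6906*q^5 + 16.6421*q^4 - 2.7934*q^3 - 3.268*q^2 + 2.8186*q - 0.1683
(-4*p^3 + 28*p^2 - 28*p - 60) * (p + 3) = -4*p^4 + 16*p^3 + 56*p^2 - 144*p - 180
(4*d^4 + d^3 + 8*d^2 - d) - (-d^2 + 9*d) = 4*d^4 + d^3 + 9*d^2 - 10*d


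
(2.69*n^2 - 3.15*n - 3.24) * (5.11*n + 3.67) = 13.7459*n^3 - 6.2242*n^2 - 28.1169*n - 11.8908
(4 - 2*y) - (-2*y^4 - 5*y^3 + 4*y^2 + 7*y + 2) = 2*y^4 + 5*y^3 - 4*y^2 - 9*y + 2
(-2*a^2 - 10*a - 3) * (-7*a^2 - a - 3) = 14*a^4 + 72*a^3 + 37*a^2 + 33*a + 9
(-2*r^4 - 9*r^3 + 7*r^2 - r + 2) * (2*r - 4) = -4*r^5 - 10*r^4 + 50*r^3 - 30*r^2 + 8*r - 8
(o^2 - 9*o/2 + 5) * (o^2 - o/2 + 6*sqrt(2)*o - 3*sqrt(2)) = o^4 - 5*o^3 + 6*sqrt(2)*o^3 - 30*sqrt(2)*o^2 + 29*o^2/4 - 5*o/2 + 87*sqrt(2)*o/2 - 15*sqrt(2)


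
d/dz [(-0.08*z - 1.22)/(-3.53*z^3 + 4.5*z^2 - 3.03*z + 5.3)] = (-0.5648*z^3 - 12.5598*z^2 + 10.98*z - 4.1206)/(12.4609*z^6 - 31.77*z^5 + 41.6418*z^4 - 64.688*z^3 + 56.8809*z^2 - 32.118*z + 28.09)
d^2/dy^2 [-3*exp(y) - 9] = -3*exp(y)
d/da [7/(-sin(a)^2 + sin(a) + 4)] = 7*(2*sin(a) - 1)*cos(a)/(sin(a) + cos(a)^2 + 3)^2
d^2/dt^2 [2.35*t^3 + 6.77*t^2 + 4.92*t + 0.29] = 14.1*t + 13.54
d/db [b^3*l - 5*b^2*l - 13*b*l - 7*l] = l*(3*b^2 - 10*b - 13)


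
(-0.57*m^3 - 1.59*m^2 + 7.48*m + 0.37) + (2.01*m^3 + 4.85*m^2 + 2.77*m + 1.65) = 1.44*m^3 + 3.26*m^2 + 10.25*m + 2.02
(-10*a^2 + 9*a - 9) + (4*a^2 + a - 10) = -6*a^2 + 10*a - 19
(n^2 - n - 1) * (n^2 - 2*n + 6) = n^4 - 3*n^3 + 7*n^2 - 4*n - 6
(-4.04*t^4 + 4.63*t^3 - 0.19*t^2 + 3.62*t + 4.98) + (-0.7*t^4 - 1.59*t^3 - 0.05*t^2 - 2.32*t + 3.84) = -4.74*t^4 + 3.04*t^3 - 0.24*t^2 + 1.3*t + 8.82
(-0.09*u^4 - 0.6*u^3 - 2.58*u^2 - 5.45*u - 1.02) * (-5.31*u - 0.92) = 0.4779*u^5 + 3.2688*u^4 + 14.2518*u^3 + 31.3131*u^2 + 10.4302*u + 0.9384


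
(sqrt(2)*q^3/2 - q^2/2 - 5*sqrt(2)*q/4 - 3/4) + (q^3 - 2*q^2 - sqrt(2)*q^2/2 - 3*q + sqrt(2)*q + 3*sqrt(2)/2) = sqrt(2)*q^3/2 + q^3 - 5*q^2/2 - sqrt(2)*q^2/2 - 3*q - sqrt(2)*q/4 - 3/4 + 3*sqrt(2)/2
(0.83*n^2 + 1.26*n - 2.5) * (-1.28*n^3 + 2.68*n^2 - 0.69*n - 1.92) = -1.0624*n^5 + 0.6116*n^4 + 6.0041*n^3 - 9.163*n^2 - 0.6942*n + 4.8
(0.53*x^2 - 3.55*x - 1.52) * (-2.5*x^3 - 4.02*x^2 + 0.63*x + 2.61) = -1.325*x^5 + 6.7444*x^4 + 18.4049*x^3 + 5.2572*x^2 - 10.2231*x - 3.9672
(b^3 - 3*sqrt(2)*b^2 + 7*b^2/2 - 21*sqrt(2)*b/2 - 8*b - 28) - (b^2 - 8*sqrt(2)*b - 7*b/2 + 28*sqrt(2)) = b^3 - 3*sqrt(2)*b^2 + 5*b^2/2 - 9*b/2 - 5*sqrt(2)*b/2 - 28*sqrt(2) - 28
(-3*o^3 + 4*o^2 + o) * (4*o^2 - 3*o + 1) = -12*o^5 + 25*o^4 - 11*o^3 + o^2 + o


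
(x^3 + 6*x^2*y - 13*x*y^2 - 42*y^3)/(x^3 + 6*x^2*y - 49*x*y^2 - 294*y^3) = (x^2 - x*y - 6*y^2)/(x^2 - x*y - 42*y^2)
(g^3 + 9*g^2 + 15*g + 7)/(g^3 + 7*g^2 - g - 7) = (g + 1)/(g - 1)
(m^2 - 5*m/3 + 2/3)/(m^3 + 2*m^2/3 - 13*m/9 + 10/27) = 9*(m - 1)/(9*m^2 + 12*m - 5)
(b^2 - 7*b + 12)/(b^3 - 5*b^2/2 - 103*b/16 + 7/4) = 16*(b - 3)/(16*b^2 + 24*b - 7)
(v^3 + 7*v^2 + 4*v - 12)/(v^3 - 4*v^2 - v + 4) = (v^2 + 8*v + 12)/(v^2 - 3*v - 4)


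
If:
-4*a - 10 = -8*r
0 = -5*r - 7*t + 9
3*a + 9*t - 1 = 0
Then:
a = 71/6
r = 43/6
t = -23/6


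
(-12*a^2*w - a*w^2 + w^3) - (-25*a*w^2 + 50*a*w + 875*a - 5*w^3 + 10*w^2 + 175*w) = -12*a^2*w + 24*a*w^2 - 50*a*w - 875*a + 6*w^3 - 10*w^2 - 175*w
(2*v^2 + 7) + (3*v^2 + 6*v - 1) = 5*v^2 + 6*v + 6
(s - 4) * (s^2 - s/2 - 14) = s^3 - 9*s^2/2 - 12*s + 56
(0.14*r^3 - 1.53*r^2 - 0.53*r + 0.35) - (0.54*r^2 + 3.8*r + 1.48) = 0.14*r^3 - 2.07*r^2 - 4.33*r - 1.13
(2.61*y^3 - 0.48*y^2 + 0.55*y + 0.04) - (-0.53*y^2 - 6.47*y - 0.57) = 2.61*y^3 + 0.05*y^2 + 7.02*y + 0.61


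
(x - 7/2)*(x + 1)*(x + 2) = x^3 - x^2/2 - 17*x/2 - 7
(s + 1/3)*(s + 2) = s^2 + 7*s/3 + 2/3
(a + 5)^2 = a^2 + 10*a + 25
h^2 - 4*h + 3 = (h - 3)*(h - 1)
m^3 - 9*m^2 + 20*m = m*(m - 5)*(m - 4)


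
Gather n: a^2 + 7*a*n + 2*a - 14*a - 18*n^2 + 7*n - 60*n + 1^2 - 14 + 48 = a^2 - 12*a - 18*n^2 + n*(7*a - 53) + 35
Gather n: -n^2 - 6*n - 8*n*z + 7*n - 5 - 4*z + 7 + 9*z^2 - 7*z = -n^2 + n*(1 - 8*z) + 9*z^2 - 11*z + 2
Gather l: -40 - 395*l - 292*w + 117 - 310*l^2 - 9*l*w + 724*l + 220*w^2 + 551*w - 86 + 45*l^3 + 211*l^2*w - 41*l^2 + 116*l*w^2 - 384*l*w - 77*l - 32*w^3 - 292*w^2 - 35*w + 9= 45*l^3 + l^2*(211*w - 351) + l*(116*w^2 - 393*w + 252) - 32*w^3 - 72*w^2 + 224*w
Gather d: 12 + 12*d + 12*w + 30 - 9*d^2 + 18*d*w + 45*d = -9*d^2 + d*(18*w + 57) + 12*w + 42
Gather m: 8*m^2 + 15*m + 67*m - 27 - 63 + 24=8*m^2 + 82*m - 66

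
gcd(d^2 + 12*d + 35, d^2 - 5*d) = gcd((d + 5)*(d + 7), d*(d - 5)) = 1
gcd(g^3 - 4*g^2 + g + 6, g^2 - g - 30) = 1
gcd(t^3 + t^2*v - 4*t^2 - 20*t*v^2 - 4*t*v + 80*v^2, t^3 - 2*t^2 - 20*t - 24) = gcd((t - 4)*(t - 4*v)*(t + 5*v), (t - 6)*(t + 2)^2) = 1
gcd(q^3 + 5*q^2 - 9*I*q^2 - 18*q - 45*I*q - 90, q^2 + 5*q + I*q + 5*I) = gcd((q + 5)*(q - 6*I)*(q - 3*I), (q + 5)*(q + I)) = q + 5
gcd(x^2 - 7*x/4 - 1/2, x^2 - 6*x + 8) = x - 2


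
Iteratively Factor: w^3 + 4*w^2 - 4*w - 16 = (w + 2)*(w^2 + 2*w - 8) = (w + 2)*(w + 4)*(w - 2)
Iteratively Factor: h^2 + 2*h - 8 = (h + 4)*(h - 2)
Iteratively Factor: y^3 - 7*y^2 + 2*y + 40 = (y - 4)*(y^2 - 3*y - 10) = (y - 5)*(y - 4)*(y + 2)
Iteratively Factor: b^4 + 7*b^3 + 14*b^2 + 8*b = (b + 4)*(b^3 + 3*b^2 + 2*b) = (b + 1)*(b + 4)*(b^2 + 2*b) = b*(b + 1)*(b + 4)*(b + 2)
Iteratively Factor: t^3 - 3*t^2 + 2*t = (t - 2)*(t^2 - t) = t*(t - 2)*(t - 1)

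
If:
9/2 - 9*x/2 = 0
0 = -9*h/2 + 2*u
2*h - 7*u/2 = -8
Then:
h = 64/47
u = 144/47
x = 1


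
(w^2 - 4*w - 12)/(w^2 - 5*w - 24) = (-w^2 + 4*w + 12)/(-w^2 + 5*w + 24)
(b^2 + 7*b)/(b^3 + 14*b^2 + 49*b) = 1/(b + 7)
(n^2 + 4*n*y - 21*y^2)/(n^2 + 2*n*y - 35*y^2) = (-n + 3*y)/(-n + 5*y)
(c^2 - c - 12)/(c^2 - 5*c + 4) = (c + 3)/(c - 1)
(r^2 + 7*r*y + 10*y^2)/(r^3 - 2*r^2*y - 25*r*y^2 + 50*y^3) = (r + 2*y)/(r^2 - 7*r*y + 10*y^2)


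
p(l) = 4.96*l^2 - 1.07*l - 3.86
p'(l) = 9.92*l - 1.07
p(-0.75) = -0.27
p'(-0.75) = -8.51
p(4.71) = 101.13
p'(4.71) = 45.65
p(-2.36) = 26.29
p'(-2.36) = -24.48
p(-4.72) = 111.69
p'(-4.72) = -47.89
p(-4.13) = 85.16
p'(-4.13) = -42.04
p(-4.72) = 111.69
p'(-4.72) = -47.89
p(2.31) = 20.14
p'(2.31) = 21.85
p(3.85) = 65.54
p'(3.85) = 37.12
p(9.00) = 388.27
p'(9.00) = 88.21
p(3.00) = 37.57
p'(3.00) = 28.69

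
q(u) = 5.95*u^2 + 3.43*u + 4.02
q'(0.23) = 6.17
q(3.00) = 67.86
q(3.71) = 98.64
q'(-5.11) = -57.38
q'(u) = 11.9*u + 3.43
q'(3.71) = 47.58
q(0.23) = 5.12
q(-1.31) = 9.74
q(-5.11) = 141.86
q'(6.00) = 74.83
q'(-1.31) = -12.16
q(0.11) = 4.47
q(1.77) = 28.73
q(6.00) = 238.80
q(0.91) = 12.07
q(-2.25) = 26.42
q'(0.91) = 14.26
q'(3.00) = 39.13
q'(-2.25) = -23.34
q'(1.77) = 24.49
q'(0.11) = 4.74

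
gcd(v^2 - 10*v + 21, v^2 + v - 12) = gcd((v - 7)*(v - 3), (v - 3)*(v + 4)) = v - 3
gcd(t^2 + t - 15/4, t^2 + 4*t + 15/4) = t + 5/2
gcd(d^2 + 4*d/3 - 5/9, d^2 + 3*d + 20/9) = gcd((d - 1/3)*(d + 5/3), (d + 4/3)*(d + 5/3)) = d + 5/3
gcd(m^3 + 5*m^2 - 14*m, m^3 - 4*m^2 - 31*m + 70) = m - 2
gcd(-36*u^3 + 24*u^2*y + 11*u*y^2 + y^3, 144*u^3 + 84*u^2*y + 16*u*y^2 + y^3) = 36*u^2 + 12*u*y + y^2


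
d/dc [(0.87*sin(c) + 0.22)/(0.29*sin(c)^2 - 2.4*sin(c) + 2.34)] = (-0.2523*sin(c)^2 - 0.1276*sin(c) + 2.5638)*cos(c)/(0.0841*sin(c)^4 - 1.392*sin(c)^3 + 7.1172*sin(c)^2 - 11.232*sin(c) + 5.4756)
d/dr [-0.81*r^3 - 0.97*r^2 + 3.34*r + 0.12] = -2.43*r^2 - 1.94*r + 3.34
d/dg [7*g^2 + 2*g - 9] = 14*g + 2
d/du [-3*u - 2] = -3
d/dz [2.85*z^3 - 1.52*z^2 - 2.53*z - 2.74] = 8.55*z^2 - 3.04*z - 2.53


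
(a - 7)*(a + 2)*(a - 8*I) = a^3 - 5*a^2 - 8*I*a^2 - 14*a + 40*I*a + 112*I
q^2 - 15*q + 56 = (q - 8)*(q - 7)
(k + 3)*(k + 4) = k^2 + 7*k + 12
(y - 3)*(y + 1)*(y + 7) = y^3 + 5*y^2 - 17*y - 21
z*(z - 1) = z^2 - z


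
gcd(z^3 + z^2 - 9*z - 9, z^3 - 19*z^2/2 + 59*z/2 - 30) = z - 3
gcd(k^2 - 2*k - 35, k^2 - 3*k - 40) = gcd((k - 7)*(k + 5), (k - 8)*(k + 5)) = k + 5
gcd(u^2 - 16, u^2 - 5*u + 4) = u - 4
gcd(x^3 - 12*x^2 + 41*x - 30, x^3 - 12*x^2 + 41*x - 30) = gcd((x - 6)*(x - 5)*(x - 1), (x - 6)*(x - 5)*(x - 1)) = x^3 - 12*x^2 + 41*x - 30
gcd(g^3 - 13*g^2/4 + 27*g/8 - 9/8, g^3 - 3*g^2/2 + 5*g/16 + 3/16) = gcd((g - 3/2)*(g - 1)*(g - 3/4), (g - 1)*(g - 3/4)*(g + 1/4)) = g^2 - 7*g/4 + 3/4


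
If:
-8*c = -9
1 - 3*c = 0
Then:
No Solution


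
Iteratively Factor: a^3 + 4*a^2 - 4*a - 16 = (a - 2)*(a^2 + 6*a + 8) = (a - 2)*(a + 2)*(a + 4)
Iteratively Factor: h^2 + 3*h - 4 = (h - 1)*(h + 4)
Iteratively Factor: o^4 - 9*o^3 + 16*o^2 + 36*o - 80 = (o - 2)*(o^3 - 7*o^2 + 2*o + 40) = (o - 2)*(o + 2)*(o^2 - 9*o + 20) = (o - 5)*(o - 2)*(o + 2)*(o - 4)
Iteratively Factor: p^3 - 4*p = (p)*(p^2 - 4) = p*(p - 2)*(p + 2)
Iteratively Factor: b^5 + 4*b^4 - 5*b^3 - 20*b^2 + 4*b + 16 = (b + 1)*(b^4 + 3*b^3 - 8*b^2 - 12*b + 16) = (b - 1)*(b + 1)*(b^3 + 4*b^2 - 4*b - 16) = (b - 1)*(b + 1)*(b + 2)*(b^2 + 2*b - 8) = (b - 1)*(b + 1)*(b + 2)*(b + 4)*(b - 2)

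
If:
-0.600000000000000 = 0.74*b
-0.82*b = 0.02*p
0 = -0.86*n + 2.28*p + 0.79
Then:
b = -0.81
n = 89.05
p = 33.24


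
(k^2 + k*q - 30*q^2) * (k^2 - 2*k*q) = k^4 - k^3*q - 32*k^2*q^2 + 60*k*q^3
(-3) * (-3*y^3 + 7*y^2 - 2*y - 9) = 9*y^3 - 21*y^2 + 6*y + 27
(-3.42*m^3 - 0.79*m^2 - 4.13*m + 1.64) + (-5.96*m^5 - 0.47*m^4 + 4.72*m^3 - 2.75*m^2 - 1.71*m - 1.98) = -5.96*m^5 - 0.47*m^4 + 1.3*m^3 - 3.54*m^2 - 5.84*m - 0.34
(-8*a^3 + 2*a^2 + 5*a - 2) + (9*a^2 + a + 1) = -8*a^3 + 11*a^2 + 6*a - 1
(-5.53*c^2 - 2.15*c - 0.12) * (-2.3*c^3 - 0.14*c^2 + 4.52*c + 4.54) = 12.719*c^5 + 5.7192*c^4 - 24.4186*c^3 - 34.8074*c^2 - 10.3034*c - 0.5448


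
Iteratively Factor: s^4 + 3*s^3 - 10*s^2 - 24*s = (s + 4)*(s^3 - s^2 - 6*s) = s*(s + 4)*(s^2 - s - 6) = s*(s + 2)*(s + 4)*(s - 3)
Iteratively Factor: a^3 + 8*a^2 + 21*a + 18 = (a + 2)*(a^2 + 6*a + 9) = (a + 2)*(a + 3)*(a + 3)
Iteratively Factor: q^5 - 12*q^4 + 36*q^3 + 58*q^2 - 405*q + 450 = (q - 2)*(q^4 - 10*q^3 + 16*q^2 + 90*q - 225) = (q - 3)*(q - 2)*(q^3 - 7*q^2 - 5*q + 75) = (q - 3)*(q - 2)*(q + 3)*(q^2 - 10*q + 25) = (q - 5)*(q - 3)*(q - 2)*(q + 3)*(q - 5)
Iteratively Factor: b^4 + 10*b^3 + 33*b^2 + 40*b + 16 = (b + 1)*(b^3 + 9*b^2 + 24*b + 16) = (b + 1)*(b + 4)*(b^2 + 5*b + 4) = (b + 1)*(b + 4)^2*(b + 1)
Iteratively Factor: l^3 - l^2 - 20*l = (l)*(l^2 - l - 20) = l*(l + 4)*(l - 5)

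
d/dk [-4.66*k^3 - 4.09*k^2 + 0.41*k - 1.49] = -13.98*k^2 - 8.18*k + 0.41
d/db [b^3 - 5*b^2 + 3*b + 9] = 3*b^2 - 10*b + 3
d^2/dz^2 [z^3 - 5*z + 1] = 6*z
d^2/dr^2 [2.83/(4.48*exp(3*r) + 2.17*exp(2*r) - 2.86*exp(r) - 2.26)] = ((-114.1056*exp(2*r) - 24.5644*exp(r) + 8.0938)*(4.48*exp(3*r) + 2.17*exp(2*r) - 2.86*exp(r) - 2.26) + 2.83*(13.44*exp(2*r) + 4.34*exp(r) - 2.86)*(26.88*exp(2*r) + 8.68*exp(r) - 5.72)*exp(r))*exp(r)/(4.48*exp(3*r) + 2.17*exp(2*r) - 2.86*exp(r) - 2.26)^3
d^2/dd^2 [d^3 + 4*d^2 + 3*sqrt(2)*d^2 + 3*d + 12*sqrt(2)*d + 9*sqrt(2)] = 6*d + 8 + 6*sqrt(2)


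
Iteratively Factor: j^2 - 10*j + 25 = (j - 5)*(j - 5)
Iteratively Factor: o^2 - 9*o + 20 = (o - 4)*(o - 5)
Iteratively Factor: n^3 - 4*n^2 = (n)*(n^2 - 4*n) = n*(n - 4)*(n)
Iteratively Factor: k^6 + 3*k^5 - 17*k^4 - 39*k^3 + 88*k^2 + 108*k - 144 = (k + 4)*(k^5 - k^4 - 13*k^3 + 13*k^2 + 36*k - 36) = (k - 1)*(k + 4)*(k^4 - 13*k^2 + 36) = (k - 1)*(k + 2)*(k + 4)*(k^3 - 2*k^2 - 9*k + 18) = (k - 3)*(k - 1)*(k + 2)*(k + 4)*(k^2 + k - 6) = (k - 3)*(k - 2)*(k - 1)*(k + 2)*(k + 4)*(k + 3)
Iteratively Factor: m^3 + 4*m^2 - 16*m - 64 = (m + 4)*(m^2 - 16) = (m + 4)^2*(m - 4)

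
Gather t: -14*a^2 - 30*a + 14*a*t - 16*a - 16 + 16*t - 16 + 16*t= -14*a^2 - 46*a + t*(14*a + 32) - 32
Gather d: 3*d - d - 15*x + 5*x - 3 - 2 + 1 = 2*d - 10*x - 4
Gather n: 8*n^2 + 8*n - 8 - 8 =8*n^2 + 8*n - 16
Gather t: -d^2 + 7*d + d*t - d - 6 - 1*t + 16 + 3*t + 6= -d^2 + 6*d + t*(d + 2) + 16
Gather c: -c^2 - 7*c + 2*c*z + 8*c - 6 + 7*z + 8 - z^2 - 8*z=-c^2 + c*(2*z + 1) - z^2 - z + 2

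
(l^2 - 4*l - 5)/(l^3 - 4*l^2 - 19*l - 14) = (l - 5)/(l^2 - 5*l - 14)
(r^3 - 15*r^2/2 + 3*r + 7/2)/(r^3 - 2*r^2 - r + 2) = (r^2 - 13*r/2 - 7/2)/(r^2 - r - 2)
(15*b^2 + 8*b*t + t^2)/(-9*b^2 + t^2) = (5*b + t)/(-3*b + t)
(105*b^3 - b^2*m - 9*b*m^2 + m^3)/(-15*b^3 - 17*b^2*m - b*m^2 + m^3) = (-7*b + m)/(b + m)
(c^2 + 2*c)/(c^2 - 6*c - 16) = c/(c - 8)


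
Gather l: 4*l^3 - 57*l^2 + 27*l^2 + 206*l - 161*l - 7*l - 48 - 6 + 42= 4*l^3 - 30*l^2 + 38*l - 12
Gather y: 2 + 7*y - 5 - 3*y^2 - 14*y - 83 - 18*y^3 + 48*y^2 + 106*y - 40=-18*y^3 + 45*y^2 + 99*y - 126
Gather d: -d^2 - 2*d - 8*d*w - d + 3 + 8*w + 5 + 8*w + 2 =-d^2 + d*(-8*w - 3) + 16*w + 10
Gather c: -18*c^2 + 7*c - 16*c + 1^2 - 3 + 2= -18*c^2 - 9*c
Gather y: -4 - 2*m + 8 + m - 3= 1 - m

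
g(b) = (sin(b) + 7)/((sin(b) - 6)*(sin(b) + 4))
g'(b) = cos(b)/((sin(b) - 6)*(sin(b) + 4)) - (sin(b) + 7)*cos(b)/((sin(b) - 6)*(sin(b) + 4)^2) - (sin(b) + 7)*cos(b)/((sin(b) - 6)^2*(sin(b) + 4)) = (-14*sin(b) + cos(b)^2 - 11)*cos(b)/((sin(b) - 6)^2*(sin(b) + 4)^2)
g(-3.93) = -0.31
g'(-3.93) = 0.02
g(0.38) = -0.30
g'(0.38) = -0.02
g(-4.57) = -0.32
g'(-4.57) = 0.01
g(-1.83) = -0.29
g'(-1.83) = -0.00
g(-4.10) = -0.31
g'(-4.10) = 0.02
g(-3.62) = -0.30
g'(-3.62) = 0.02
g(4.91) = -0.29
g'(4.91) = 0.00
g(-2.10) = -0.29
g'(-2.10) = -0.00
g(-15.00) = -0.29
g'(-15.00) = 0.00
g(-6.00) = -0.30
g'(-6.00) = -0.02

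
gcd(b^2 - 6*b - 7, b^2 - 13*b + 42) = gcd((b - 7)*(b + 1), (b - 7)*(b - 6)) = b - 7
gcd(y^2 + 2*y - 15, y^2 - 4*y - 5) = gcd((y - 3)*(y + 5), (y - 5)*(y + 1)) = 1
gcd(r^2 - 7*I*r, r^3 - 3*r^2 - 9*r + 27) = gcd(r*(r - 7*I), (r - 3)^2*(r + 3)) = 1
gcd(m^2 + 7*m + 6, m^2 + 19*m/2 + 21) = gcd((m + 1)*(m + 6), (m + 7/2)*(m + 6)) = m + 6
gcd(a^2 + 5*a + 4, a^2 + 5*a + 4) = a^2 + 5*a + 4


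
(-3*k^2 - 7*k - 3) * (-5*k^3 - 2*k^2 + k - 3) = 15*k^5 + 41*k^4 + 26*k^3 + 8*k^2 + 18*k + 9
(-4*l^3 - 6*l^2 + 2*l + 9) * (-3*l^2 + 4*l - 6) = 12*l^5 + 2*l^4 - 6*l^3 + 17*l^2 + 24*l - 54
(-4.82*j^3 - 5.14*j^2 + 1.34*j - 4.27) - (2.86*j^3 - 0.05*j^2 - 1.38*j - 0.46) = -7.68*j^3 - 5.09*j^2 + 2.72*j - 3.81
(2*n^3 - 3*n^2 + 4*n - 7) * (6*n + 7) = 12*n^4 - 4*n^3 + 3*n^2 - 14*n - 49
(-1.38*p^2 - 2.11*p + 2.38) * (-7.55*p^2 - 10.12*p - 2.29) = 10.419*p^4 + 29.8961*p^3 + 6.5444*p^2 - 19.2537*p - 5.4502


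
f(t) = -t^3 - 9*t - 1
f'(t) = -3*t^2 - 9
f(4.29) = -118.56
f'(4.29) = -64.21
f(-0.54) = 4.02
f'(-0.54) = -9.87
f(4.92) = -164.38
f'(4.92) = -81.62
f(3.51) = -75.83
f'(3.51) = -45.96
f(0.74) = -8.07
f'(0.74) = -10.64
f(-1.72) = 19.57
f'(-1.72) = -17.88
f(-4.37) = 121.78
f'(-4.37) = -66.29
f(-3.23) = 61.77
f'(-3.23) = -40.30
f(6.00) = -271.00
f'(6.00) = -117.00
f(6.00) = -271.00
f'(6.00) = -117.00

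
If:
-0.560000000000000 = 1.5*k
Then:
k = -0.37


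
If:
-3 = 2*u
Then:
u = -3/2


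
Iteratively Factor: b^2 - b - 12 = (b + 3)*(b - 4)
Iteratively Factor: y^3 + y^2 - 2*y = (y - 1)*(y^2 + 2*y) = (y - 1)*(y + 2)*(y)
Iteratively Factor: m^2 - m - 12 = (m - 4)*(m + 3)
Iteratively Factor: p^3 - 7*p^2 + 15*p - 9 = (p - 3)*(p^2 - 4*p + 3) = (p - 3)*(p - 1)*(p - 3)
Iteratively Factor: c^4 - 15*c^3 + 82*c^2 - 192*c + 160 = (c - 4)*(c^3 - 11*c^2 + 38*c - 40) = (c - 5)*(c - 4)*(c^2 - 6*c + 8) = (c - 5)*(c - 4)^2*(c - 2)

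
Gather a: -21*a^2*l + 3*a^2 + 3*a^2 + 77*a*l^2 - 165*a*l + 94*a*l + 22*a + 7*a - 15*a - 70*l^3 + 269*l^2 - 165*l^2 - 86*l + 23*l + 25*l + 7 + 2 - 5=a^2*(6 - 21*l) + a*(77*l^2 - 71*l + 14) - 70*l^3 + 104*l^2 - 38*l + 4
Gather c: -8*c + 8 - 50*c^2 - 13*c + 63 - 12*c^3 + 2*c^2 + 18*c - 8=-12*c^3 - 48*c^2 - 3*c + 63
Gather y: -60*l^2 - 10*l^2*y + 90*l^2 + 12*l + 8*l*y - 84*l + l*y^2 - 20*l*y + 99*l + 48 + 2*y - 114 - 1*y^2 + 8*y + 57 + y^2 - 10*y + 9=30*l^2 + l*y^2 + 27*l + y*(-10*l^2 - 12*l)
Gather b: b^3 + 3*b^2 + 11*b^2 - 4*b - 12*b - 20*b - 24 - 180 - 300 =b^3 + 14*b^2 - 36*b - 504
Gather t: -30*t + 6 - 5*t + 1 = 7 - 35*t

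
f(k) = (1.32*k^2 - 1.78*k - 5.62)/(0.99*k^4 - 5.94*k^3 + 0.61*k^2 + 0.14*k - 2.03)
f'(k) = (2.64*k - 1.78)/(0.99*k^4 - 5.94*k^3 + 0.61*k^2 + 0.14*k - 2.03) + (1.32*k^2 - 1.78*k - 5.62)*(-3.96*k^3 + 17.82*k^2 - 1.22*k - 0.14)/(0.99*k^4 - 5.94*k^3 + 0.61*k^2 + 0.14*k - 2.03)^2 = (-2.6136*k^5 + 13.1274*k^4 + 1.1088*k^3 - 98.8778*k^2 + 1.4972*k + 4.4002)/(0.9801*k^8 - 11.7612*k^7 + 36.4914*k^6 - 6.9696*k^5 - 5.3105*k^4 + 24.2872*k^3 - 2.457*k^2 - 0.5684*k + 4.1209)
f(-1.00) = -0.47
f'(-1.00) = -2.82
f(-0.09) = 2.68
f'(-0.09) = 0.84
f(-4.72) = 0.03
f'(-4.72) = 0.01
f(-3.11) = 0.05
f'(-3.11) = 0.01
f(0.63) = 2.05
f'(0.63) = -3.47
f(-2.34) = 0.05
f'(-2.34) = 0.00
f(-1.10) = -0.26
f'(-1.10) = -1.52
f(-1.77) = 0.04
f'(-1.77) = -0.08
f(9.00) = 0.04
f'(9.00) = -0.02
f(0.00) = 2.77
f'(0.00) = 1.07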